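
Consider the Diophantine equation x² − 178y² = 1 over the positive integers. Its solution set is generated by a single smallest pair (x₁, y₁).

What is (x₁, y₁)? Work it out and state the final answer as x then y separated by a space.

d=178: √d = [13; 2,1,12,1,2,26] (ℓ=6, even), read p_5/q_5
k=0  a_k=13  p_k/q_k = 13/1
k=1  a_k=2  p_k/q_k = 27/2
…
k=3  a_k=12  p_k/q_k = 507/38
k=4  a_k=1  p_k/q_k = 547/41
k=5  a_k=2  p_k/q_k = 1601/120
(x₁, y₁) = (1601, 120);  1601² − 178·120² = 1 ✓

1601 120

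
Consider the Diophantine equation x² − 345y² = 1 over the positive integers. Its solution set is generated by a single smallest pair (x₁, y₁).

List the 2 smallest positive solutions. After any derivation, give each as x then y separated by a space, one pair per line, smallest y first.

6761 364
91422241 4922008

d=345: √d = [18; 1,1,2,1,6,1,2,1,1,36] (ℓ=10, even), read p_9/q_9
a_0=18:  p_0=18·1+0=18,  q_0=18·0+1=1
a_1=1:  p_1=1·18+1=19,  q_1=1·1+0=1
…
a_3=2:  p_3=2·37+19=93,  q_3=2·2+1=5
…
a_5=6:  p_5=6·130+93=873,  q_5=6·7+5=47
…
a_7=2:  p_7=2·1003+873=2879,  q_7=2·54+47=155
a_8=1:  p_8=1·2879+1003=3882,  q_8=1·155+54=209
a_9=1:  p_9=1·3882+2879=6761,  q_9=1·209+155=364
(x₁, y₁) = (6761, 364);  6761² − 345·364² = 1 ✓
k=2:  x_2 = 6761·6761+345·364·364 = 91422241,  y_2 = 6761·364+364·6761 = 4922008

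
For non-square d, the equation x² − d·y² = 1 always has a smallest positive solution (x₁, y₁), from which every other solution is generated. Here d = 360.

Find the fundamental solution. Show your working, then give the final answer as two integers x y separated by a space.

d=360: √d = [18; 1,36] (ℓ=2, even), read p_1/q_1
i=0: a=18 ⇒ p=18, q=1
i=1: a=1 ⇒ p=19, q=1
→ (19, 1).  Check: 19²=361, 360·1²=360, difference 1.

19 1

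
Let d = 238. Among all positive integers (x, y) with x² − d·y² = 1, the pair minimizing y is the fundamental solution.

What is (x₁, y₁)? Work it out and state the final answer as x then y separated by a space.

√238 = [15; 2,2,1,14,1,2,2,30, …], period ℓ=8 (even) → k=7
i=0: a=15 ⇒ p=15, q=1
…
i=2: a=2 ⇒ p=77, q=5
…
i=4: a=14 ⇒ p=1589, q=103
i=5: a=1 ⇒ p=1697, q=110
i=6: a=2 ⇒ p=4983, q=323
i=7: a=2 ⇒ p=11663, q=756
fundamental: x₁=11663, y₁=756  (since 136025569 − 238·571536 = 1)

11663 756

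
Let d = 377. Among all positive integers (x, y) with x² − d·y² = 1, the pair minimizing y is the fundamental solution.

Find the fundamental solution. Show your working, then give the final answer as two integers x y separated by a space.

√377 = [19; 2,2,2,38, …], period ℓ=4 (even) → k=3
k=0  a_k=19  p_k/q_k = 19/1
k=1  a_k=2  p_k/q_k = 39/2
k=2  a_k=2  p_k/q_k = 97/5
k=3  a_k=2  p_k/q_k = 233/12
→ (233, 12).  Check: 233²=54289, 377·12²=54288, difference 1.

233 12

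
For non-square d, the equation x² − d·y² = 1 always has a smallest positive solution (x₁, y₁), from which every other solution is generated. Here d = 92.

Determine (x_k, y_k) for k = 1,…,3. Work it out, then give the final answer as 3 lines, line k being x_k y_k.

[9; 1,1,2,4,2,1,1,18] for √92; ℓ=8 ⇒ convergent index 7
k=0  a_k=9  p_k/q_k = 9/1
…
k=2  a_k=1  p_k/q_k = 19/2
k=3  a_k=2  p_k/q_k = 48/5
k=4  a_k=4  p_k/q_k = 211/22
…
k=6  a_k=1  p_k/q_k = 681/71
k=7  a_k=1  p_k/q_k = 1151/120
→ (1151, 120).  Check: 1151²=1324801, 92·120²=1324800, difference 1.
(x_2, y_2) = (1151·1151 + 92·120·120, 1151·120 + 120·1151) = (2649601, 276240)
(x_3, y_3) = (1151·2649601 + 92·120·276240, 1151·276240 + 120·2649601) = (6099380351, 635904360)

1151 120
2649601 276240
6099380351 635904360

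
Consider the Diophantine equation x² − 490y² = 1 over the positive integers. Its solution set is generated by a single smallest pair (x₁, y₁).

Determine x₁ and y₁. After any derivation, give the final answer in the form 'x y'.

√490 = [22; 7,2,1,4,4,4,1,2,7,44, …], period ℓ=10 (even) → k=9
i=0: a=22 ⇒ p=22, q=1
…
i=2: a=2 ⇒ p=332, q=15
…
i=5: a=4 ⇒ p=9607, q=434
…
i=8: a=2 ⇒ p=141338, q=6385
i=9: a=7 ⇒ p=1039681, q=46968
→ (1039681, 46968).  Check: 1039681²=1080936581761, 490·46968²=1080936581760, difference 1.

1039681 46968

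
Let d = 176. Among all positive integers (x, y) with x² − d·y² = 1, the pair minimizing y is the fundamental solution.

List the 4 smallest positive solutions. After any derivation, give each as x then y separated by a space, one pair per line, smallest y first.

√176 = [13; 3,1,3,26, …], period ℓ=4 (even) → k=3
step 0: (13, 1)  from 13·(1,0) + (0,1)
step 1: (40, 3)  from 3·(13,1) + (1,0)
step 2: (53, 4)  from 1·(40,3) + (13,1)
step 3: (199, 15)  from 3·(53,4) + (40,3)
→ (199, 15).  Check: 199²=39601, 176·15²=39600, difference 1.
n=2: (199,15)∘(199,15) = (199·199+176·15·15, 199·15+15·199) = (79201,5970)
n=3: (79201,5970)∘(199,15) = (199·79201+176·15·5970, 199·5970+15·79201) = (31521799,2376045)
n=4: (31521799,2376045)∘(199,15) = (199·31521799+176·15·2376045, 199·2376045+15·31521799) = (12545596801,945659940)

199 15
79201 5970
31521799 2376045
12545596801 945659940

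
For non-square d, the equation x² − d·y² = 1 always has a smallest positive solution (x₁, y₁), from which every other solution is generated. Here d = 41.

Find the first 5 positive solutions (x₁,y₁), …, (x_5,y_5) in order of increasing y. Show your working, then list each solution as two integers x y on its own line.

√41 = [6; 2,2,12, …], period ℓ=3 (odd) → k=5
a_0=6:  p_0=6·1+0=6,  q_0=6·0+1=1
a_1=2:  p_1=2·6+1=13,  q_1=2·1+0=2
…
a_3=12:  p_3=12·32+13=397,  q_3=12·5+2=62
a_4=2:  p_4=2·397+32=826,  q_4=2·62+5=129
a_5=2:  p_5=2·826+397=2049,  q_5=2·129+62=320
(x₁, y₁) = (2049, 320);  2049² − 41·320² = 1 ✓
n=2: (2049,320)∘(2049,320) = (2049·2049+41·320·320, 2049·320+320·2049) = (8396801,1311360)
n=3: (8396801,1311360)∘(2049,320) = (2049·8396801+41·320·1311360, 2049·1311360+320·8396801) = (34410088449,5373952960)
n=4: (34410088449,5373952960)∘(2049,320) = (2049·34410088449+41·320·5373952960, 2049·5373952960+320·34410088449) = (141012534067201,22022457918720)
n=5: (141012534067201,22022457918720)∘(2049,320) = (2049·141012534067201+41·320·22022457918720, 2049·22022457918720+320·141012534067201) = (577869330197301249,90248027176961600)

2049 320
8396801 1311360
34410088449 5373952960
141012534067201 22022457918720
577869330197301249 90248027176961600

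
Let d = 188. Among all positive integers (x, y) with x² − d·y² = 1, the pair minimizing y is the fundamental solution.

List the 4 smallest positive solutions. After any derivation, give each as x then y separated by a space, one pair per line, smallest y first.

d=188: √d = [13; 1,2,2,6,2,2,1,26] (ℓ=8, even), read p_7/q_7
a_0=13:  p_0=13·1+0=13,  q_0=13·0+1=1
…
a_4=6:  p_4=6·96+41=617,  q_4=6·7+3=45
…
a_6=2:  p_6=2·1330+617=3277,  q_6=2·97+45=239
a_7=1:  p_7=1·3277+1330=4607,  q_7=1·239+97=336
→ (4607, 336).  Check: 4607²=21224449, 188·336²=21224448, difference 1.
(x_2, y_2) = (4607·4607 + 188·336·336, 4607·336 + 336·4607) = (42448897, 3095904)
(x_3, y_3) = (4607·42448897 + 188·336·3095904, 4607·3095904 + 336·42448897) = (391124132351, 28525659120)
(x_4, y_4) = (4607·391124132351 + 188·336·28525659120, 4607·28525659120 + 336·391124132351) = (3603817713033217, 262835420035776)

4607 336
42448897 3095904
391124132351 28525659120
3603817713033217 262835420035776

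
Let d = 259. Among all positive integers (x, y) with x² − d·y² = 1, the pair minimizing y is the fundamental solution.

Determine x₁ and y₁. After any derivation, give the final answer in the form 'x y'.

[16; 10,1,2,3,4,3,2,1,10,32] for √259; ℓ=10 ⇒ convergent index 9
step 0: (16, 1)  from 16·(1,0) + (0,1)
…
step 2: (177, 11)  from 1·(161,10) + (16,1)
…
step 4: (1722, 107)  from 3·(515,32) + (177,11)
…
step 6: (23931, 1487)  from 3·(7403,460) + (1722,107)
…
step 8: (79196, 4921)  from 1·(55265,3434) + (23931,1487)
step 9: (847225, 52644)  from 10·(79196,4921) + (55265,3434)
→ (847225, 52644).  Check: 847225²=717790200625, 259·52644²=717790200624, difference 1.

847225 52644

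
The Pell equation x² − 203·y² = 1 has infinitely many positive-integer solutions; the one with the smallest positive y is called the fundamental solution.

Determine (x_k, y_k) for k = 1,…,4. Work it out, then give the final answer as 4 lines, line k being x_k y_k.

√203 = [14; 4,28, …], period ℓ=2 (even) → k=1
a_0=14:  p_0=14·1+0=14,  q_0=14·0+1=1
a_1=4:  p_1=4·14+1=57,  q_1=4·1+0=4
→ (57, 4).  Check: 57²=3249, 203·4²=3248, difference 1.
n=2: (57,4)∘(57,4) = (57·57+203·4·4, 57·4+4·57) = (6497,456)
n=3: (6497,456)∘(57,4) = (57·6497+203·4·456, 57·456+4·6497) = (740601,51980)
n=4: (740601,51980)∘(57,4) = (57·740601+203·4·51980, 57·51980+4·740601) = (84422017,5925264)

57 4
6497 456
740601 51980
84422017 5925264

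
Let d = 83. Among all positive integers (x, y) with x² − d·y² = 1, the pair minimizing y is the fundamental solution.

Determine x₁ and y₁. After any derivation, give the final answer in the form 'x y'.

[9; 9,18] for √83; ℓ=2 ⇒ convergent index 1
step 0: (9, 1)  from 9·(1,0) + (0,1)
step 1: (82, 9)  from 9·(9,1) + (1,0)
(x₁, y₁) = (82, 9);  82² − 83·9² = 1 ✓

82 9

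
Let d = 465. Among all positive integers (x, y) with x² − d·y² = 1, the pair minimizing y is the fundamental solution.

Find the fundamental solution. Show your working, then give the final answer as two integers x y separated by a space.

√465 = [21; 1,1,3,2,2,2,3,1,1,42, …], period ℓ=10 (even) → k=9
step 0: (21, 1)  from 21·(1,0) + (0,1)
step 1: (22, 1)  from 1·(21,1) + (1,0)
step 2: (43, 2)  from 1·(22,1) + (21,1)
step 3: (151, 7)  from 3·(43,2) + (22,1)
…
step 5: (841, 39)  from 2·(345,16) + (151,7)
…
step 7: (6922, 321)  from 3·(2027,94) + (841,39)
step 8: (8949, 415)  from 1·(6922,321) + (2027,94)
step 9: (15871, 736)  from 1·(8949,415) + (6922,321)
fundamental: x₁=15871, y₁=736  (since 251888641 − 465·541696 = 1)

15871 736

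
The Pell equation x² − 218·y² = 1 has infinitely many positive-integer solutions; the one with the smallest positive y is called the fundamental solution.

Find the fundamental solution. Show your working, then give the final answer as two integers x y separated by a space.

126003 8534

√218 = [14; 1,3,3,1,28, …], period ℓ=5 (odd) → k=9
i=0: a=14 ⇒ p=14, q=1
i=1: a=1 ⇒ p=15, q=1
i=2: a=3 ⇒ p=59, q=4
…
i=4: a=1 ⇒ p=251, q=17
i=5: a=28 ⇒ p=7220, q=489
i=6: a=1 ⇒ p=7471, q=506
i=7: a=3 ⇒ p=29633, q=2007
i=8: a=3 ⇒ p=96370, q=6527
i=9: a=1 ⇒ p=126003, q=8534
→ (126003, 8534).  Check: 126003²=15876756009, 218·8534²=15876756008, difference 1.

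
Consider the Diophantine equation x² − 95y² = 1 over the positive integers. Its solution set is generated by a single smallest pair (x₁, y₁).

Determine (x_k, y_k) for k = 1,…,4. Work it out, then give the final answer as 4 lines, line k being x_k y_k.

√95 = [9; 1,2,1,18, …], period ℓ=4 (even) → k=3
k=0  a_k=9  p_k/q_k = 9/1
…
k=2  a_k=2  p_k/q_k = 29/3
k=3  a_k=1  p_k/q_k = 39/4
→ (39, 4).  Check: 39²=1521, 95·4²=1520, difference 1.
k=2:  x_2 = 39·39+95·4·4 = 3041,  y_2 = 39·4+4·39 = 312
k=3:  x_3 = 39·3041+95·4·312 = 237159,  y_3 = 39·312+4·3041 = 24332
k=4:  x_4 = 39·237159+95·4·24332 = 18495361,  y_4 = 39·24332+4·237159 = 1897584

39 4
3041 312
237159 24332
18495361 1897584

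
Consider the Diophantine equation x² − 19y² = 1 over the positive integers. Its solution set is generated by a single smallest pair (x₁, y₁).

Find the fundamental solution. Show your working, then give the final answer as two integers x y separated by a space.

170 39

√19 → a₀=4, period (2,1,3,1,2,8); ℓ=6 even so k=5
i=0: a=4 ⇒ p=4, q=1
i=1: a=2 ⇒ p=9, q=2
i=2: a=1 ⇒ p=13, q=3
i=3: a=3 ⇒ p=48, q=11
i=4: a=1 ⇒ p=61, q=14
i=5: a=2 ⇒ p=170, q=39
(x₁, y₁) = (170, 39);  170² − 19·39² = 1 ✓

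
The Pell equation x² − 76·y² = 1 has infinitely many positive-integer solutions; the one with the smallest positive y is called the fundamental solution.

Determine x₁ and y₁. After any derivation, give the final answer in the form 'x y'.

57799 6630

√76 → a₀=8, period (1,2,1,1,5,4,5,1,1,2,1,16); ℓ=12 even so k=11
k=0  a_k=8  p_k/q_k = 8/1
…
k=2  a_k=2  p_k/q_k = 26/3
k=3  a_k=1  p_k/q_k = 35/4
…
k=5  a_k=5  p_k/q_k = 340/39
k=6  a_k=4  p_k/q_k = 1421/163
…
k=8  a_k=1  p_k/q_k = 8866/1017
…
k=10  a_k=2  p_k/q_k = 41488/4759
k=11  a_k=1  p_k/q_k = 57799/6630
fundamental: x₁=57799, y₁=6630  (since 3340724401 − 76·43956900 = 1)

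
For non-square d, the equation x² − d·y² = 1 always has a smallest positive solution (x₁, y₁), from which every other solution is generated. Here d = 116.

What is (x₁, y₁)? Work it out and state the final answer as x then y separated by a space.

d=116: √d = [10; 1,3,2,1,4,1,2,3,1,20] (ℓ=10, even), read p_9/q_9
i=0: a=10 ⇒ p=10, q=1
…
i=3: a=2 ⇒ p=97, q=9
i=4: a=1 ⇒ p=140, q=13
i=5: a=4 ⇒ p=657, q=61
…
i=7: a=2 ⇒ p=2251, q=209
i=8: a=3 ⇒ p=7550, q=701
i=9: a=1 ⇒ p=9801, q=910
fundamental: x₁=9801, y₁=910  (since 96059601 − 116·828100 = 1)

9801 910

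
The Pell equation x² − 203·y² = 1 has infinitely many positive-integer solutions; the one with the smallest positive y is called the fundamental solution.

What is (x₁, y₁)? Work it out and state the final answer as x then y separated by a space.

d=203: √d = [14; 4,28] (ℓ=2, even), read p_1/q_1
a_0=14:  p_0=14·1+0=14,  q_0=14·0+1=1
a_1=4:  p_1=4·14+1=57,  q_1=4·1+0=4
(x₁, y₁) = (57, 4);  57² − 203·4² = 1 ✓

57 4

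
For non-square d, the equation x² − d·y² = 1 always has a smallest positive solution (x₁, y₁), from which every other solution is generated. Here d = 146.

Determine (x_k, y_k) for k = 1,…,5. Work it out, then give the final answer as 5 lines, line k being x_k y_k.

√146 = [12; 12,24, …], period ℓ=2 (even) → k=1
a_0=12:  p_0=12·1+0=12,  q_0=12·0+1=1
a_1=12:  p_1=12·12+1=145,  q_1=12·1+0=12
fundamental: x₁=145, y₁=12  (since 21025 − 146·144 = 1)
(x_2, y_2) = (145·145 + 146·12·12, 145·12 + 12·145) = (42049, 3480)
(x_3, y_3) = (145·42049 + 146·12·3480, 145·3480 + 12·42049) = (12194065, 1009188)
(x_4, y_4) = (145·12194065 + 146·12·1009188, 145·1009188 + 12·12194065) = (3536236801, 292661040)
(x_5, y_5) = (145·3536236801 + 146·12·292661040, 145·292661040 + 12·3536236801) = (1025496478225, 84870692412)

145 12
42049 3480
12194065 1009188
3536236801 292661040
1025496478225 84870692412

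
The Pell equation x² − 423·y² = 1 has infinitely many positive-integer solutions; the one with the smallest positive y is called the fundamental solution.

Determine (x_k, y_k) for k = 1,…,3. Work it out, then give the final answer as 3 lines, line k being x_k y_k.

4607 224
42448897 2063936
391124132351 19017106080

√423 = [20; 1,1,3,4,3,1,1,40, …], period ℓ=8 (even) → k=7
k=0  a_k=20  p_k/q_k = 20/1
…
k=2  a_k=1  p_k/q_k = 41/2
k=3  a_k=3  p_k/q_k = 144/7
k=4  a_k=4  p_k/q_k = 617/30
k=5  a_k=3  p_k/q_k = 1995/97
k=6  a_k=1  p_k/q_k = 2612/127
k=7  a_k=1  p_k/q_k = 4607/224
fundamental: x₁=4607, y₁=224  (since 21224449 − 423·50176 = 1)
(4607+224√423)^2 = 42448897 + 2063936√423
(4607+224√423)^3 = 391124132351 + 19017106080√423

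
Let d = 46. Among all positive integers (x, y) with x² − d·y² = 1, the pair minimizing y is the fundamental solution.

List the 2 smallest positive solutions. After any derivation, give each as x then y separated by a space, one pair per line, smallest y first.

24335 3588
1184384449 174627960

d=46: √d = [6; 1,3,1,1,2,6,2,1,1,3,1,12] (ℓ=12, even), read p_11/q_11
i=0: a=6 ⇒ p=6, q=1
…
i=2: a=3 ⇒ p=27, q=4
i=3: a=1 ⇒ p=34, q=5
i=4: a=1 ⇒ p=61, q=9
i=5: a=2 ⇒ p=156, q=23
i=6: a=6 ⇒ p=997, q=147
i=7: a=2 ⇒ p=2150, q=317
i=8: a=1 ⇒ p=3147, q=464
i=9: a=1 ⇒ p=5297, q=781
i=10: a=3 ⇒ p=19038, q=2807
i=11: a=1 ⇒ p=24335, q=3588
(x₁, y₁) = (24335, 3588);  24335² − 46·3588² = 1 ✓
n=2: (24335,3588)∘(24335,3588) = (24335·24335+46·3588·3588, 24335·3588+3588·24335) = (1184384449,174627960)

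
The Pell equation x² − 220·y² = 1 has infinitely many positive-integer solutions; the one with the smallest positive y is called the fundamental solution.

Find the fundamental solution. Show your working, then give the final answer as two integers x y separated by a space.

89 6

√220 = [14; 1,4,1,28, …], period ℓ=4 (even) → k=3
i=0: a=14 ⇒ p=14, q=1
…
i=2: a=4 ⇒ p=74, q=5
i=3: a=1 ⇒ p=89, q=6
fundamental: x₁=89, y₁=6  (since 7921 − 220·36 = 1)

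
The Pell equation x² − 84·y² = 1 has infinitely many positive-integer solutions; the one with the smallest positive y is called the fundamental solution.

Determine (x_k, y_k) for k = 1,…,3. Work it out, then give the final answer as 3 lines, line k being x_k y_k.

55 6
6049 660
665335 72594

√84 → a₀=9, period (6,18); ℓ=2 even so k=1
a_0=9:  p_0=9·1+0=9,  q_0=9·0+1=1
a_1=6:  p_1=6·9+1=55,  q_1=6·1+0=6
→ (55, 6).  Check: 55²=3025, 84·6²=3024, difference 1.
(x_2, y_2) = (55·55 + 84·6·6, 55·6 + 6·55) = (6049, 660)
(x_3, y_3) = (55·6049 + 84·6·660, 55·660 + 6·6049) = (665335, 72594)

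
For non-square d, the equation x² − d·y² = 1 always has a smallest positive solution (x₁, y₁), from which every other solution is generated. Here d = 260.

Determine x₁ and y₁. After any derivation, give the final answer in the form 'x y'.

129 8

√260 → a₀=16, period (8,32); ℓ=2 even so k=1
a_0=16:  p_0=16·1+0=16,  q_0=16·0+1=1
a_1=8:  p_1=8·16+1=129,  q_1=8·1+0=8
fundamental: x₁=129, y₁=8  (since 16641 − 260·64 = 1)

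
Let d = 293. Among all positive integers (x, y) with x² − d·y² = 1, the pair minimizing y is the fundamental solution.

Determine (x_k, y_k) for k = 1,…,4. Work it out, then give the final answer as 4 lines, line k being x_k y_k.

√293 = [17; 8,1,1,8,34, …], period ℓ=5 (odd) → k=9
k=0  a_k=17  p_k/q_k = 17/1
…
k=2  a_k=1  p_k/q_k = 154/9
…
k=4  a_k=8  p_k/q_k = 2482/145
…
k=6  a_k=8  p_k/q_k = 679914/39721
k=7  a_k=1  p_k/q_k = 764593/44668
k=8  a_k=1  p_k/q_k = 1444507/84389
k=9  a_k=8  p_k/q_k = 12320649/719780
→ (12320649, 719780).  Check: 12320649²=151798391781201, 293·719780²=151798391781200, difference 1.
(x_2, y_2) = (12320649·12320649 + 293·719780·719780, 12320649·719780 + 719780·12320649) = (303596783562401, 17736313474440)
(x_3, y_3) = (12320649·303596783562401 + 293·719780·17736313474440, 12320649·17736313474440 + 719780·303596783562401) = (7481018815602612315849, 437045785745090703340)
(x_4, y_4) = (12320649·7481018815602612315849 + 293·719780·437045785745090703340, 12320649·437045785745090703340 + 719780·7481018815602612315849) = (184342013978870716056521769601, 10769375446188914321717060880)

12320649 719780
303596783562401 17736313474440
7481018815602612315849 437045785745090703340
184342013978870716056521769601 10769375446188914321717060880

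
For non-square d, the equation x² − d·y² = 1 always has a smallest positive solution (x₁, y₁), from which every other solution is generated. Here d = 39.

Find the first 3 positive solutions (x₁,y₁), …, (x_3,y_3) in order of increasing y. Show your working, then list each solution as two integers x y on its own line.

d=39: √d = [6; 4,12] (ℓ=2, even), read p_1/q_1
step 0: (6, 1)  from 6·(1,0) + (0,1)
step 1: (25, 4)  from 4·(6,1) + (1,0)
(x₁, y₁) = (25, 4);  25² − 39·4² = 1 ✓
n=2: (25,4)∘(25,4) = (25·25+39·4·4, 25·4+4·25) = (1249,200)
n=3: (1249,200)∘(25,4) = (25·1249+39·4·200, 25·200+4·1249) = (62425,9996)

25 4
1249 200
62425 9996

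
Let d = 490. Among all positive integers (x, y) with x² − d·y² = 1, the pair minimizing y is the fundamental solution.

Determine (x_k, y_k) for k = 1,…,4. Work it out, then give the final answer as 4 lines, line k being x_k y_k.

d=490: √d = [22; 7,2,1,4,4,4,1,2,7,44] (ℓ=10, even), read p_9/q_9
step 0: (22, 1)  from 22·(1,0) + (0,1)
step 1: (155, 7)  from 7·(22,1) + (1,0)
step 2: (332, 15)  from 2·(155,7) + (22,1)
step 3: (487, 22)  from 1·(332,15) + (155,7)
step 4: (2280, 103)  from 4·(487,22) + (332,15)
step 5: (9607, 434)  from 4·(2280,103) + (487,22)
step 6: (40708, 1839)  from 4·(9607,434) + (2280,103)
…
step 8: (141338, 6385)  from 2·(50315,2273) + (40708,1839)
step 9: (1039681, 46968)  from 7·(141338,6385) + (50315,2273)
fundamental: x₁=1039681, y₁=46968  (since 1080936581761 − 490·2205993024 = 1)
(x_2, y_2) = (1039681·1039681 + 490·46968·46968, 1039681·46968 + 46968·1039681) = (2161873163521, 97663474416)
(x_3, y_3) = (1039681·2161873163521 + 490·46968·97663474416, 1039681·97663474416 + 46968·2161873163521) = (4495316905044313921, 203077717488555624)
(x_4, y_4) = (1039681·4495316905044313921 + 490·46968·203077717488555624, 1039681·203077717488555624 + 46968·4495316905044313921) = (9347391150304592810234881, 422272088792340335957472)

1039681 46968
2161873163521 97663474416
4495316905044313921 203077717488555624
9347391150304592810234881 422272088792340335957472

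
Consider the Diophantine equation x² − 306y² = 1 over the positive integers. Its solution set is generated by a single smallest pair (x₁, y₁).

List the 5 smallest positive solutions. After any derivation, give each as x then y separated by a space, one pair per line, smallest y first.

√306 = [17; 2,34, …], period ℓ=2 (even) → k=1
a_0=17:  p_0=17·1+0=17,  q_0=17·0+1=1
a_1=2:  p_1=2·17+1=35,  q_1=2·1+0=2
(x₁, y₁) = (35, 2);  35² − 306·2² = 1 ✓
(x_2, y_2) = (35·35 + 306·2·2, 35·2 + 2·35) = (2449, 140)
(x_3, y_3) = (35·2449 + 306·2·140, 35·140 + 2·2449) = (171395, 9798)
(x_4, y_4) = (35·171395 + 306·2·9798, 35·9798 + 2·171395) = (11995201, 685720)
(x_5, y_5) = (35·11995201 + 306·2·685720, 35·685720 + 2·11995201) = (839492675, 47990602)

35 2
2449 140
171395 9798
11995201 685720
839492675 47990602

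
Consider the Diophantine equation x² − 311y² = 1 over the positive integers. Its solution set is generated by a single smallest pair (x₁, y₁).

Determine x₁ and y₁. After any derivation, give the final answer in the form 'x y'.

[17; 1,1,1,2,1,…,1,1,34] for √311; ℓ=16 ⇒ convergent index 15
a_0=17:  p_0=17·1+0=17,  q_0=17·0+1=1
a_1=1:  p_1=1·17+1=18,  q_1=1·1+0=1
…
a_3=1:  p_3=1·35+18=53,  q_3=1·2+1=3
a_4=2:  p_4=2·53+35=141,  q_4=2·3+2=8
a_5=1:  p_5=1·141+53=194,  q_5=1·8+3=11
…
a_7=3:  p_7=3·1305+194=4109,  q_7=3·74+11=233
a_8=17:  p_8=17·4109+1305=71158,  q_8=17·233+74=4035
a_9=3:  p_9=3·71158+4109=217583,  q_9=3·4035+233=12338
a_10=6:  p_10=6·217583+71158=1376656,  q_10=6·12338+4035=78063
…
a_12=2:  p_12=2·1594239+1376656=4565134,  q_12=2·90401+78063=258865
…
a_14=1:  p_14=1·6159373+4565134=10724507,  q_14=1·349266+258865=608131
a_15=1:  p_15=1·10724507+6159373=16883880,  q_15=1·608131+349266=957397
→ (16883880, 957397).  Check: 16883880²=285065403854400, 311·957397²=285065403854399, difference 1.

16883880 957397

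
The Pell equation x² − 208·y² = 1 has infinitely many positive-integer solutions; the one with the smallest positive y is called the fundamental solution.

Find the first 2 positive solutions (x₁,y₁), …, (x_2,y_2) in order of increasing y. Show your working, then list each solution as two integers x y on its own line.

√208 → a₀=14, period (2,2,1,2,2,28); ℓ=6 even so k=5
i=0: a=14 ⇒ p=14, q=1
…
i=4: a=2 ⇒ p=274, q=19
i=5: a=2 ⇒ p=649, q=45
→ (649, 45).  Check: 649²=421201, 208·45²=421200, difference 1.
(x_2, y_2) = (649·649 + 208·45·45, 649·45 + 45·649) = (842401, 58410)

649 45
842401 58410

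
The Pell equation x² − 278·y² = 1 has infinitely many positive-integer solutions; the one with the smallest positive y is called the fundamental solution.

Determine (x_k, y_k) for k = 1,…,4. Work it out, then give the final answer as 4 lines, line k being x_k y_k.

√278 → a₀=16, period (1,2,16,2,1,32); ℓ=6 even so k=5
i=0: a=16 ⇒ p=16, q=1
…
i=2: a=2 ⇒ p=50, q=3
i=3: a=16 ⇒ p=817, q=49
i=4: a=2 ⇒ p=1684, q=101
i=5: a=1 ⇒ p=2501, q=150
(x₁, y₁) = (2501, 150);  2501² − 278·150² = 1 ✓
n=2: (2501,150)∘(2501,150) = (2501·2501+278·150·150, 2501·150+150·2501) = (12510001,750300)
n=3: (12510001,750300)∘(2501,150) = (2501·12510001+278·150·750300, 2501·750300+150·12510001) = (62575022501,3753000450)
n=4: (62575022501,3753000450)∘(2501,150) = (2501·62575022501+278·150·3753000450, 2501·3753000450+150·62575022501) = (313000250040001,18772507500600)

2501 150
12510001 750300
62575022501 3753000450
313000250040001 18772507500600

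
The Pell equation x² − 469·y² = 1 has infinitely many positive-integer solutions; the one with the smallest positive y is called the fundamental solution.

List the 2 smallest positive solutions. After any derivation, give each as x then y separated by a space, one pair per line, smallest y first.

√469 = [21; 1,1,1,10,6,10,1,1,1,42, …], period ℓ=10 (even) → k=9
i=0: a=21 ⇒ p=21, q=1
…
i=2: a=1 ⇒ p=43, q=2
i=3: a=1 ⇒ p=65, q=3
…
i=8: a=1 ⇒ p=90069, q=4159
i=9: a=1 ⇒ p=137215, q=6336
→ (137215, 6336).  Check: 137215²=18827956225, 469·6336²=18827956224, difference 1.
(x_2, y_2) = (137215·137215 + 469·6336·6336, 137215·6336 + 6336·137215) = (37655912449, 1738788480)

137215 6336
37655912449 1738788480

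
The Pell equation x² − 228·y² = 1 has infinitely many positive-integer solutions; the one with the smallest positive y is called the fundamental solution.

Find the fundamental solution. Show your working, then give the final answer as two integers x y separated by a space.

d=228: √d = [15; 10,30] (ℓ=2, even), read p_1/q_1
a_0=15:  p_0=15·1+0=15,  q_0=15·0+1=1
a_1=10:  p_1=10·15+1=151,  q_1=10·1+0=10
→ (151, 10).  Check: 151²=22801, 228·10²=22800, difference 1.

151 10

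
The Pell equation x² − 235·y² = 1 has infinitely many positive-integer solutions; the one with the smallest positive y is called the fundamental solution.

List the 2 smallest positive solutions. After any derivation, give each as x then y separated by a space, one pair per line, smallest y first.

46 3
4231 276

d=235: √d = [15; 3,30] (ℓ=2, even), read p_1/q_1
a_0=15:  p_0=15·1+0=15,  q_0=15·0+1=1
a_1=3:  p_1=3·15+1=46,  q_1=3·1+0=3
(x₁, y₁) = (46, 3);  46² − 235·3² = 1 ✓
(46+3√235)^2 = 4231 + 276√235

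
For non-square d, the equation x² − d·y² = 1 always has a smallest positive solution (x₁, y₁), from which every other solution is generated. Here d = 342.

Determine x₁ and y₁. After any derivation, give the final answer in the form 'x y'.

37 2

[18; 2,36] for √342; ℓ=2 ⇒ convergent index 1
i=0: a=18 ⇒ p=18, q=1
i=1: a=2 ⇒ p=37, q=2
(x₁, y₁) = (37, 2);  37² − 342·2² = 1 ✓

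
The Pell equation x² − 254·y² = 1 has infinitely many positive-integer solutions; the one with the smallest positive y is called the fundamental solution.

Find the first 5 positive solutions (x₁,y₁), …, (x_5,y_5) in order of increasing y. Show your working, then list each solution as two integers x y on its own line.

255 16
130049 8160
66324735 4161584
33825484801 2122399680
17250930923775 1082419675216

√254 → a₀=15, period (1,14,1,30); ℓ=4 even so k=3
a_0=15:  p_0=15·1+0=15,  q_0=15·0+1=1
…
a_2=14:  p_2=14·16+15=239,  q_2=14·1+1=15
a_3=1:  p_3=1·239+16=255,  q_3=1·15+1=16
→ (255, 16).  Check: 255²=65025, 254·16²=65024, difference 1.
(x_2, y_2) = (255·255 + 254·16·16, 255·16 + 16·255) = (130049, 8160)
(x_3, y_3) = (255·130049 + 254·16·8160, 255·8160 + 16·130049) = (66324735, 4161584)
(x_4, y_4) = (255·66324735 + 254·16·4161584, 255·4161584 + 16·66324735) = (33825484801, 2122399680)
(x_5, y_5) = (255·33825484801 + 254·16·2122399680, 255·2122399680 + 16·33825484801) = (17250930923775, 1082419675216)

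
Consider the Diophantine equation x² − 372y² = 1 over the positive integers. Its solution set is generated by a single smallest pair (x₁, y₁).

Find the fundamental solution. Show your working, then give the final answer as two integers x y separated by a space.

12151 630

√372 = [19; 3,2,12,2,3,38, …], period ℓ=6 (even) → k=5
step 0: (19, 1)  from 19·(1,0) + (0,1)
step 1: (58, 3)  from 3·(19,1) + (1,0)
…
step 3: (1678, 87)  from 12·(135,7) + (58,3)
step 4: (3491, 181)  from 2·(1678,87) + (135,7)
step 5: (12151, 630)  from 3·(3491,181) + (1678,87)
(x₁, y₁) = (12151, 630);  12151² − 372·630² = 1 ✓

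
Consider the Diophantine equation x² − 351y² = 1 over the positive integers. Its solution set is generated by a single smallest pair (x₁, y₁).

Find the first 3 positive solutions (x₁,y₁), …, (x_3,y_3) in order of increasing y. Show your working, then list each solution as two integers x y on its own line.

√351 → a₀=18, period (1,2,1,3,2,2,2,3,1,2,1,36); ℓ=12 even so k=11
step 0: (18, 1)  from 18·(1,0) + (0,1)
…
step 5: (637, 34)  from 2·(281,15) + (75,4)
…
step 10: (45882, 2449)  from 2·(16543,883) + (12796,683)
step 11: (62425, 3332)  from 1·(45882,2449) + (16543,883)
→ (62425, 3332).  Check: 62425²=3896880625, 351·3332²=3896880624, difference 1.
(x_2, y_2) = (62425·62425 + 351·3332·3332, 62425·3332 + 3332·62425) = (7793761249, 416000200)
(x_3, y_3) = (62425·7793761249 + 351·3332·416000200, 62425·416000200 + 3332·7793761249) = (973051091875225, 51937624966668)

62425 3332
7793761249 416000200
973051091875225 51937624966668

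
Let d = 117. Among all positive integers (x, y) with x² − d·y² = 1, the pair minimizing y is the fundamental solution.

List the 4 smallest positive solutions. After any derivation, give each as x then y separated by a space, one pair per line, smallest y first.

649 60
842401 77880
1093435849 101088180
1419278889601 131212379760

√117 = [10; 1,4,2,4,1,20, …], period ℓ=6 (even) → k=5
k=0  a_k=10  p_k/q_k = 10/1
k=1  a_k=1  p_k/q_k = 11/1
k=2  a_k=4  p_k/q_k = 54/5
k=3  a_k=2  p_k/q_k = 119/11
k=4  a_k=4  p_k/q_k = 530/49
k=5  a_k=1  p_k/q_k = 649/60
(x₁, y₁) = (649, 60);  649² − 117·60² = 1 ✓
k=2:  x_2 = 649·649+117·60·60 = 842401,  y_2 = 649·60+60·649 = 77880
k=3:  x_3 = 649·842401+117·60·77880 = 1093435849,  y_3 = 649·77880+60·842401 = 101088180
k=4:  x_4 = 649·1093435849+117·60·101088180 = 1419278889601,  y_4 = 649·101088180+60·1093435849 = 131212379760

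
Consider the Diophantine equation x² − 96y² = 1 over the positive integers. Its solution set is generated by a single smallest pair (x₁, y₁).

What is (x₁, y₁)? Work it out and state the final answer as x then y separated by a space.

49 5

√96 = [9; 1,3,1,18, …], period ℓ=4 (even) → k=3
i=0: a=9 ⇒ p=9, q=1
i=1: a=1 ⇒ p=10, q=1
i=2: a=3 ⇒ p=39, q=4
i=3: a=1 ⇒ p=49, q=5
→ (49, 5).  Check: 49²=2401, 96·5²=2400, difference 1.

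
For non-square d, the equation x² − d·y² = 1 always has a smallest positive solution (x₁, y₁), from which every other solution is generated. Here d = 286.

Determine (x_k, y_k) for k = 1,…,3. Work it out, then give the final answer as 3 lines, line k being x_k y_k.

√286 = [16; 1,10,3,3,2,3,3,10,1,32, …], period ℓ=10 (even) → k=9
a_0=16:  p_0=16·1+0=16,  q_0=16·0+1=1
a_1=1:  p_1=1·16+1=17,  q_1=1·1+0=1
…
a_3=3:  p_3=3·186+17=575,  q_3=3·11+1=34
…
a_8=10:  p_8=10·49703+15102=512132,  q_8=10·2939+893=30283
a_9=1:  p_9=1·512132+49703=561835,  q_9=1·30283+2939=33222
fundamental: x₁=561835, y₁=33222  (since 315658567225 − 286·1103701284 = 1)
(x_2, y_2) = (561835·561835 + 286·33222·33222, 561835·33222 + 33222·561835) = (631317134449, 37330564740)
(x_3, y_3) = (561835·631317134449 + 286·33222·37330564740, 561835·37330564740 + 33222·631317134449) = (709392124465745995, 41947235681362578)

561835 33222
631317134449 37330564740
709392124465745995 41947235681362578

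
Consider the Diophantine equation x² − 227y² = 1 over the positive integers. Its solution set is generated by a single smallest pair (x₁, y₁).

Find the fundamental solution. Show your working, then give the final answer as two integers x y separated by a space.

d=227: √d = [15; 15,30] (ℓ=2, even), read p_1/q_1
step 0: (15, 1)  from 15·(1,0) + (0,1)
step 1: (226, 15)  from 15·(15,1) + (1,0)
→ (226, 15).  Check: 226²=51076, 227·15²=51075, difference 1.

226 15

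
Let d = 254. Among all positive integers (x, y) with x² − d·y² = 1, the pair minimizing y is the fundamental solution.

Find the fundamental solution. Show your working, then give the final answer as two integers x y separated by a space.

255 16

[15; 1,14,1,30] for √254; ℓ=4 ⇒ convergent index 3
k=0  a_k=15  p_k/q_k = 15/1
k=1  a_k=1  p_k/q_k = 16/1
k=2  a_k=14  p_k/q_k = 239/15
k=3  a_k=1  p_k/q_k = 255/16
(x₁, y₁) = (255, 16);  255² − 254·16² = 1 ✓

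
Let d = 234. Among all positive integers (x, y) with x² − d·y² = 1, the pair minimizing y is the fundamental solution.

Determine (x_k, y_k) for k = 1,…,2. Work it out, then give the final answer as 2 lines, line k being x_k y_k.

5201 340
54100801 3536680

[15; 3,2,1,2,1,2,3,30] for √234; ℓ=8 ⇒ convergent index 7
a_0=15:  p_0=15·1+0=15,  q_0=15·0+1=1
…
a_4=2:  p_4=2·153+107=413,  q_4=2·10+7=27
…
a_6=2:  p_6=2·566+413=1545,  q_6=2·37+27=101
a_7=3:  p_7=3·1545+566=5201,  q_7=3·101+37=340
→ (5201, 340).  Check: 5201²=27050401, 234·340²=27050400, difference 1.
(x_2, y_2) = (5201·5201 + 234·340·340, 5201·340 + 340·5201) = (54100801, 3536680)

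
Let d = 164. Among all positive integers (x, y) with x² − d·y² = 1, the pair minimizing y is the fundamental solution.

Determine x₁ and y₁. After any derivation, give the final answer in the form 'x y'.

√164 → a₀=12, period (1,4,6,4,1,24); ℓ=6 even so k=5
step 0: (12, 1)  from 12·(1,0) + (0,1)
…
step 3: (397, 31)  from 6·(64,5) + (13,1)
step 4: (1652, 129)  from 4·(397,31) + (64,5)
step 5: (2049, 160)  from 1·(1652,129) + (397,31)
fundamental: x₁=2049, y₁=160  (since 4198401 − 164·25600 = 1)

2049 160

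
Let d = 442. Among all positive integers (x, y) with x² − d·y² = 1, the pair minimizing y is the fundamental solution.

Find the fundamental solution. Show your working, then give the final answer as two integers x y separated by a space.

√442 → a₀=21, period (42); ℓ=1 odd so k=1
i=0: a=21 ⇒ p=21, q=1
i=1: a=42 ⇒ p=883, q=42
→ (883, 42).  Check: 883²=779689, 442·42²=779688, difference 1.

883 42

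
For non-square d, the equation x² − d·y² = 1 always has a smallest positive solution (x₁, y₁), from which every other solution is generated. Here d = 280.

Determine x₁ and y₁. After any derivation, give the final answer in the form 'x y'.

[16; 1,2,1,2,1,32] for √280; ℓ=6 ⇒ convergent index 5
k=0  a_k=16  p_k/q_k = 16/1
k=1  a_k=1  p_k/q_k = 17/1
…
k=4  a_k=2  p_k/q_k = 184/11
k=5  a_k=1  p_k/q_k = 251/15
→ (251, 15).  Check: 251²=63001, 280·15²=63000, difference 1.

251 15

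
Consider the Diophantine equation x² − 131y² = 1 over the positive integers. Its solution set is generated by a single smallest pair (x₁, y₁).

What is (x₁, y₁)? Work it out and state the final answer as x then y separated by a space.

d=131: √d = [11; 2,4,11,4,2,22] (ℓ=6, even), read p_5/q_5
a_0=11:  p_0=11·1+0=11,  q_0=11·0+1=1
…
a_2=4:  p_2=4·23+11=103,  q_2=4·2+1=9
a_3=11:  p_3=11·103+23=1156,  q_3=11·9+2=101
a_4=4:  p_4=4·1156+103=4727,  q_4=4·101+9=413
a_5=2:  p_5=2·4727+1156=10610,  q_5=2·413+101=927
(x₁, y₁) = (10610, 927);  10610² − 131·927² = 1 ✓

10610 927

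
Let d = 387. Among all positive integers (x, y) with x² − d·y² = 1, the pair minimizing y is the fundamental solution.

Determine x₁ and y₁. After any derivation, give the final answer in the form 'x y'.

d=387: √d = [19; 1,2,19,2,1,38] (ℓ=6, even), read p_5/q_5
i=0: a=19 ⇒ p=19, q=1
i=1: a=1 ⇒ p=20, q=1
i=2: a=2 ⇒ p=59, q=3
i=3: a=19 ⇒ p=1141, q=58
i=4: a=2 ⇒ p=2341, q=119
i=5: a=1 ⇒ p=3482, q=177
(x₁, y₁) = (3482, 177);  3482² − 387·177² = 1 ✓

3482 177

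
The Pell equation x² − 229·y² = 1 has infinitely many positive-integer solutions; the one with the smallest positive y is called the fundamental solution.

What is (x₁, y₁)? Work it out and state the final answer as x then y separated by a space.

5848201 386460

√229 = [15; 7,1,1,7,30, …], period ℓ=5 (odd) → k=9
a_0=15:  p_0=15·1+0=15,  q_0=15·0+1=1
…
a_2=1:  p_2=1·106+15=121,  q_2=1·7+1=8
…
a_5=30:  p_5=30·1710+227=51527,  q_5=30·113+15=3405
…
a_7=1:  p_7=1·362399+51527=413926,  q_7=1·23948+3405=27353
a_8=1:  p_8=1·413926+362399=776325,  q_8=1·27353+23948=51301
a_9=7:  p_9=7·776325+413926=5848201,  q_9=7·51301+27353=386460
(x₁, y₁) = (5848201, 386460);  5848201² − 229·386460² = 1 ✓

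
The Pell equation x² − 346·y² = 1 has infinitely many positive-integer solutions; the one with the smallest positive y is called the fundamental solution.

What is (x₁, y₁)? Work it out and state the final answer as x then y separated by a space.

17299 930

√346 → a₀=18, period (1,1,1,1,36); ℓ=5 odd so k=9
a_0=18:  p_0=18·1+0=18,  q_0=18·0+1=1
…
a_8=1:  p_8=1·6901+3497=10398,  q_8=1·371+188=559
a_9=1:  p_9=1·10398+6901=17299,  q_9=1·559+371=930
(x₁, y₁) = (17299, 930);  17299² − 346·930² = 1 ✓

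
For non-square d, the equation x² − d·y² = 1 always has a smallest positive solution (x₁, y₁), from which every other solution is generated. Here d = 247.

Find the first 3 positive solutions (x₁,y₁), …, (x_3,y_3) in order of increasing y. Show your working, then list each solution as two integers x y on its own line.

[15; 1,2,1,1,9,1,9,1,1,2,1,30] for √247; ℓ=12 ⇒ convergent index 11
a_0=15:  p_0=15·1+0=15,  q_0=15·0+1=1
a_1=1:  p_1=1·15+1=16,  q_1=1·1+0=1
…
a_4=1:  p_4=1·63+47=110,  q_4=1·4+3=7
…
a_6=1:  p_6=1·1053+110=1163,  q_6=1·67+7=74
a_7=9:  p_7=9·1163+1053=11520,  q_7=9·74+67=733
a_8=1:  p_8=1·11520+1163=12683,  q_8=1·733+74=807
…
a_10=2:  p_10=2·24203+12683=61089,  q_10=2·1540+807=3887
a_11=1:  p_11=1·61089+24203=85292,  q_11=1·3887+1540=5427
(x₁, y₁) = (85292, 5427);  85292² − 247·5427² = 1 ✓
(x_2, y_2) = (85292·85292 + 247·5427·5427, 85292·5427 + 5427·85292) = (14549450527, 925759368)
(x_3, y_3) = (85292·14549450527 + 247·5427·925759368, 85292·925759368 + 5427·14549450527) = (2481903468612476, 157919736025485)

85292 5427
14549450527 925759368
2481903468612476 157919736025485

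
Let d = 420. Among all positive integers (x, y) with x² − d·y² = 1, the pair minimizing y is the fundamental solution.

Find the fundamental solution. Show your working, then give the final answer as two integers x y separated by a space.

41 2

√420 = [20; 2,40, …], period ℓ=2 (even) → k=1
a_0=20:  p_0=20·1+0=20,  q_0=20·0+1=1
a_1=2:  p_1=2·20+1=41,  q_1=2·1+0=2
→ (41, 2).  Check: 41²=1681, 420·2²=1680, difference 1.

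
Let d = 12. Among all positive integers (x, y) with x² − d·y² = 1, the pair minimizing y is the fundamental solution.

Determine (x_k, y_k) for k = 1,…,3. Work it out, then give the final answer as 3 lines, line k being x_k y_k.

√12 → a₀=3, period (2,6); ℓ=2 even so k=1
i=0: a=3 ⇒ p=3, q=1
i=1: a=2 ⇒ p=7, q=2
(x₁, y₁) = (7, 2);  7² − 12·2² = 1 ✓
k=2:  x_2 = 7·7+12·2·2 = 97,  y_2 = 7·2+2·7 = 28
k=3:  x_3 = 7·97+12·2·28 = 1351,  y_3 = 7·28+2·97 = 390

7 2
97 28
1351 390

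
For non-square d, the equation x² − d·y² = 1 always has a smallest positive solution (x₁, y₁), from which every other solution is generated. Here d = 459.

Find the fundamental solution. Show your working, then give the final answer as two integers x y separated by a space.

d=459: √d = [21; 2,2,1,4,21,4,1,2,2,42] (ℓ=10, even), read p_9/q_9
k=0  a_k=21  p_k/q_k = 21/1
…
k=2  a_k=2  p_k/q_k = 107/5
k=3  a_k=1  p_k/q_k = 150/7
…
k=5  a_k=21  p_k/q_k = 14997/700
k=6  a_k=4  p_k/q_k = 60695/2833
k=7  a_k=1  p_k/q_k = 75692/3533
k=8  a_k=2  p_k/q_k = 212079/9899
k=9  a_k=2  p_k/q_k = 499850/23331
→ (499850, 23331).  Check: 499850²=249850022500, 459·23331²=249850022499, difference 1.

499850 23331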